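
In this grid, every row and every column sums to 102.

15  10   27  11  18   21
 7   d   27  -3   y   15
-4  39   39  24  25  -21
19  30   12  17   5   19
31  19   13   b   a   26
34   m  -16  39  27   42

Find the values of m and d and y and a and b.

Column 4 has 11 − 3 + 24 + 17 + 39 = 88; the blank must be 102 − 88 = 14.
Row 5 has 31 + 19 + 13 + 14 + 26 = 103; the blank must be 102 − 103 = -1.
Row 6 has 34 − 16 + 39 + 27 + 42 = 126; the blank must be 102 − 126 = -24.
Column 2 has 10 + 39 + 30 + 19 − 24 = 74; the blank must be 102 − 74 = 28.
Row 2 has 7 + 28 + 27 − 3 + 15 = 74; the blank must be 102 − 74 = 28.

m = -24, d = 28, y = 28, a = -1, b = 14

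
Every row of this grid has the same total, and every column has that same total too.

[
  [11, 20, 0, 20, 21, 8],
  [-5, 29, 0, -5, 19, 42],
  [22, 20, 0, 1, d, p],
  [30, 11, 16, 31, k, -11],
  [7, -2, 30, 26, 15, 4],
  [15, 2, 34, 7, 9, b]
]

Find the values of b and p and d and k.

b = 13, p = 24, d = 13, k = 3

Rows 1 and 2 both sum to 80, so that's the common total.
Row 6: 15 + 2 + 34 + 7 + 9 = 67, so its missing entry is 80 − 67 = 13.
Column 6: 8 + 42 − 11 + 4 + 13 = 56, so its missing entry is 80 − 56 = 24.
Row 3: 22 + 20 + 0 + 1 + 24 = 67, so its missing entry is 80 − 67 = 13.
Row 4: 30 + 11 + 16 + 31 − 11 = 77, so its missing entry is 80 − 77 = 3.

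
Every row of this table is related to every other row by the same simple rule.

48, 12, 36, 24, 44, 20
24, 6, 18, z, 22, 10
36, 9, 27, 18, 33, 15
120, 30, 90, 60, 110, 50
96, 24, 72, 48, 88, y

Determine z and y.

z = 12, y = 40

Each row is a constant multiple of every other row — this is a multiplication table with the headers hidden.
Row 2 is 22/44 = 1/2 times row 1, so its entry in column 4 is 24 × 1/2 = 12.
Row 5 is 88/44 = 2/1 times row 1, so its entry in column 6 is 20 × 2/1 = 40.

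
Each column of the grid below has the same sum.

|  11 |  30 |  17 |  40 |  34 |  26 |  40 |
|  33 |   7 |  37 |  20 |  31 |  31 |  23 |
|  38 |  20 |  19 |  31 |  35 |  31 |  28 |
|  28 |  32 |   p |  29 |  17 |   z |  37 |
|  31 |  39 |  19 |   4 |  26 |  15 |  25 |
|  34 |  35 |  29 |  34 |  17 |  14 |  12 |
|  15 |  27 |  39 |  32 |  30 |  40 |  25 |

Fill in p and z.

Columns 2 and 7 both add up to 190, so every column sums to 190.
Column 3: 17 + 37 + 19 + 19 + 29 + 39 = 160, so the missing entry is 190 − 160 = 30.
Column 6: 26 + 31 + 31 + 15 + 14 + 40 = 157, so the missing entry is 190 − 157 = 33.

p = 30, z = 33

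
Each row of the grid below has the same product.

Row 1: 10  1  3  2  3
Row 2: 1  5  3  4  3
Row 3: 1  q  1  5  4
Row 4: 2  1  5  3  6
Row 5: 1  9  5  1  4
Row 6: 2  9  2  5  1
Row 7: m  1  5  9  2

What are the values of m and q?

m = 2, q = 9

Rows 1 and 4 each multiply to 180, so every row has product 180.
Row 7: 1×5×9×2 = 90, so the missing entry is 180 ÷ 90 = 2.
Row 3: 1×1×5×4 = 20, so the missing entry is 180 ÷ 20 = 9.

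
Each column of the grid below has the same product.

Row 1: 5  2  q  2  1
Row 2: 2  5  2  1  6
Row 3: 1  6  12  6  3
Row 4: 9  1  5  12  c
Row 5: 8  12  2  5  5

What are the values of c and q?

Columns 1 and 4 each multiply to 720, so every column has product 720.
Column 5: 1×6×3×5 = 90, so the missing entry is 720 ÷ 90 = 8.
Column 3: 2×12×5×2 = 240, so the missing entry is 720 ÷ 240 = 3.

c = 8, q = 3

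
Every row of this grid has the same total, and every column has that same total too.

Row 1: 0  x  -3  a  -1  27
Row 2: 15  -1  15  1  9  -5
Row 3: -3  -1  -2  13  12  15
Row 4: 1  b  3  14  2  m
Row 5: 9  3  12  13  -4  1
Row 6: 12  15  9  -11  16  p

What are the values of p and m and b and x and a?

p = -7, m = 3, b = 11, x = 7, a = 4

Rows 2 and 3 both sum to 34, so that's the common total.
Row 6: 12 + 15 + 9 − 11 + 16 = 41, so its missing entry is 34 − 41 = -7.
Column 4: 1 + 13 + 14 + 13 − 11 = 30, so its missing entry is 34 − 30 = 4.
Row 1: 0 − 3 + 4 − 1 + 27 = 27, so its missing entry is 34 − 27 = 7.
Column 2: 7 − 1 − 1 + 3 + 15 = 23, so its missing entry is 34 − 23 = 11.
Row 4: 1 + 11 + 3 + 14 + 2 = 31, so its missing entry is 34 − 31 = 3.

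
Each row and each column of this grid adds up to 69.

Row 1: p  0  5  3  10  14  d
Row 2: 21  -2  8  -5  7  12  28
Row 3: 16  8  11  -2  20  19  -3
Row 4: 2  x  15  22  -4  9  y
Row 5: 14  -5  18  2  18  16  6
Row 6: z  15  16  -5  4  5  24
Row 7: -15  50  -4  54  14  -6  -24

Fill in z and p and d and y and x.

Column 2 has 0 − 2 + 8 − 5 + 15 + 50 = 66; the blank must be 69 − 66 = 3.
Row 6 has 15 + 16 − 5 + 4 + 5 + 24 = 59; the blank must be 69 − 59 = 10.
Column 1 has 21 + 16 + 2 + 14 + 10 − 15 = 48; the blank must be 69 − 48 = 21.
Row 1 has 21 + 0 + 5 + 3 + 10 + 14 = 53; the blank must be 69 − 53 = 16.
Row 4 has 2 + 3 + 15 + 22 − 4 + 9 = 47; the blank must be 69 − 47 = 22.

z = 10, p = 21, d = 16, y = 22, x = 3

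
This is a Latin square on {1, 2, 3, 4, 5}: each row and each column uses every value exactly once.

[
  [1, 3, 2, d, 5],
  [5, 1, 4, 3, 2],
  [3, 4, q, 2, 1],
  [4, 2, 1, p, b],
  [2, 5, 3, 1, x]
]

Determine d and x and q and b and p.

d = 4, x = 4, q = 5, b = 3, p = 5

Cell (5,5): row 5 already has {1, 2, 3, 5} → 4.
Cell (4,5): column 5 already has {1, 2, 4, 5} → 3.
For row 1, column 4: row 1 already has {1, 2, 3, 5}; that leaves 4.
For row 4, column 4: row 4 already has {1, 2, 3, 4}; that leaves 5.
At (row 3, col 3): row 3 already has {1, 2, 3, 4}, so the value is 5.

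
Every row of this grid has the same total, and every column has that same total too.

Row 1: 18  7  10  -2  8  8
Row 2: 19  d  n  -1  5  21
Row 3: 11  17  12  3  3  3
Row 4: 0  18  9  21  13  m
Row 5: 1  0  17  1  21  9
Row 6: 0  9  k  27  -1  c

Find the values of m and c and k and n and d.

m = -12, c = 20, k = -6, n = 7, d = -2

Rows 1 and 3 both sum to 49, so that's the common total.
Column 2 has 7 + 17 + 18 + 0 + 9 = 51; the blank must be 49 − 51 = -2.
Row 2 has 19 − 2 − 1 + 5 + 21 = 42; the blank must be 49 − 42 = 7.
Row 4 has 0 + 18 + 9 + 21 + 13 = 61; the blank must be 49 − 61 = -12.
Column 6 has 8 + 21 + 3 − 12 + 9 = 29; the blank must be 49 − 29 = 20.
Row 6 has 0 + 9 + 27 − 1 + 20 = 55; the blank must be 49 − 55 = -6.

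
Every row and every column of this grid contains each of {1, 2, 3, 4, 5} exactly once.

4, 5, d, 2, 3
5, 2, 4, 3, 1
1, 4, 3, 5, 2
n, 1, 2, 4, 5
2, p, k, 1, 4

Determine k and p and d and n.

k = 5, p = 3, d = 1, n = 3

Cell (1,3): row 1 already has {2, 3, 4, 5} → 1.
At (row 5, col 2): column 2 already has {1, 2, 4, 5}, so the value is 3.
For row 5, column 3: row 5 already has {1, 2, 3, 4}; that leaves 5.
For row 4, column 1: row 4 already has {1, 2, 4, 5}; that leaves 3.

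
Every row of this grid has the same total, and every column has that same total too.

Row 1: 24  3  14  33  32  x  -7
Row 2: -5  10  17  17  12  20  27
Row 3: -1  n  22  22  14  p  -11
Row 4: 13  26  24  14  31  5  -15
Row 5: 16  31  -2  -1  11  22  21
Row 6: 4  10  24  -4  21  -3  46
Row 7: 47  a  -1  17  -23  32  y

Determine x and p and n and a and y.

Rows 2 and 4 both sum to 98, so that's the common total.
Row 1: 24 + 3 + 14 + 33 + 32 − 7 = 99, so its missing entry is 98 − 99 = -1.
Column 7: -7 + 27 − 11 − 15 + 21 + 46 = 61, so its missing entry is 98 − 61 = 37.
Row 7: 47 − 1 + 17 − 23 + 32 + 37 = 109, so its missing entry is 98 − 109 = -11.
Column 2: 3 + 10 + 26 + 31 + 10 − 11 = 69, so its missing entry is 98 − 69 = 29.
Row 3: -1 + 29 + 22 + 22 + 14 − 11 = 75, so its missing entry is 98 − 75 = 23.

x = -1, p = 23, n = 29, a = -11, y = 37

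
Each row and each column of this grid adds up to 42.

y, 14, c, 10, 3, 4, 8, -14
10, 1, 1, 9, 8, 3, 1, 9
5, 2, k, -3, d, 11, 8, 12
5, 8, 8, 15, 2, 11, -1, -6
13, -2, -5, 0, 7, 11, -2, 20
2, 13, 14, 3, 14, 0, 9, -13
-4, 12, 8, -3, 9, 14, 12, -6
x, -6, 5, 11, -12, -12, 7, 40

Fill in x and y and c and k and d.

x = 9, y = 2, c = 15, k = -4, d = 11

Column 5 has 3 + 8 + 2 + 7 + 14 + 9 − 12 = 31; the blank must be 42 − 31 = 11.
Row 8 has -6 + 5 + 11 − 12 − 12 + 7 + 40 = 33; the blank must be 42 − 33 = 9.
Column 1 has 10 + 5 + 5 + 13 + 2 − 4 + 9 = 40; the blank must be 42 − 40 = 2.
Row 1 has 2 + 14 + 10 + 3 + 4 + 8 − 14 = 27; the blank must be 42 − 27 = 15.
Row 3 has 5 + 2 − 3 + 11 + 11 + 8 + 12 = 46; the blank must be 42 − 46 = -4.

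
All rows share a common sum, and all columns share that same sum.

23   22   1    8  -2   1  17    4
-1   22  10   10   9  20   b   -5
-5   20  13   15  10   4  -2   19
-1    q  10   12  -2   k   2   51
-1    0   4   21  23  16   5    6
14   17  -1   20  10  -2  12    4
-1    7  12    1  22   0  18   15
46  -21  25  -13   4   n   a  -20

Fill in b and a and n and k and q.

b = 9, a = 13, n = 40, k = -5, q = 7

Rows 1 and 3 both sum to 74, so that's the common total.
The known cells in column 2 total 67, leaving 74 − 67 = 7 for the blank.
The known cells in row 2 total 65, leaving 74 − 65 = 9 for the blank.
The known cells in column 7 total 61, leaving 74 − 61 = 13 for the blank.
The known cells in row 8 total 34, leaving 74 − 34 = 40 for the blank.
The known cells in row 4 total 79, leaving 74 − 79 = -5 for the blank.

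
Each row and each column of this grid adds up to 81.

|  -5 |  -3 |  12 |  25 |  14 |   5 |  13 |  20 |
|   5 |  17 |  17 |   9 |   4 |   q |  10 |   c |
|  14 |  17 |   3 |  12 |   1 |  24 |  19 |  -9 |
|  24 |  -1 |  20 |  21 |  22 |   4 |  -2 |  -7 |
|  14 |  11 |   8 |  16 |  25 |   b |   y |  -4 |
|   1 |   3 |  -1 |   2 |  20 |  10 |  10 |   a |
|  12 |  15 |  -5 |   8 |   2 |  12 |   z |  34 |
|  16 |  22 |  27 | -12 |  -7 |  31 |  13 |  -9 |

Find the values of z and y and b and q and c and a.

The known cells in row 6 total 45, leaving 81 − 45 = 36 for the blank.
The known cells in column 8 total 61, leaving 81 − 61 = 20 for the blank.
The known cells in row 2 total 82, leaving 81 − 82 = -1 for the blank.
The known cells in column 6 total 85, leaving 81 − 85 = -4 for the blank.
The known cells in row 5 total 66, leaving 81 − 66 = 15 for the blank.
The known cells in row 7 total 78, leaving 81 − 78 = 3 for the blank.

z = 3, y = 15, b = -4, q = -1, c = 20, a = 36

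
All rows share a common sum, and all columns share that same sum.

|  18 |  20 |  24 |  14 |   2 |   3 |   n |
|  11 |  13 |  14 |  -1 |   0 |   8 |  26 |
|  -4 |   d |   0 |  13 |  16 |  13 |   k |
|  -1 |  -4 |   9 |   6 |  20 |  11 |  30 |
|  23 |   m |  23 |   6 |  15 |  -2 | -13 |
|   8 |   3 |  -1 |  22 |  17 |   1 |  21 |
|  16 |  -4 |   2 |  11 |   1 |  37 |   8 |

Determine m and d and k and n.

m = 19, d = 24, k = 9, n = -10

Rows 2 and 4 both sum to 71, so that's the common total.
Row 5 has 23 + 23 + 6 + 15 − 2 − 13 = 52; the blank must be 71 − 52 = 19.
Column 2 has 20 + 13 − 4 + 19 + 3 − 4 = 47; the blank must be 71 − 47 = 24.
Row 3 has -4 + 24 + 0 + 13 + 16 + 13 = 62; the blank must be 71 − 62 = 9.
Row 1 has 18 + 20 + 24 + 14 + 2 + 3 = 81; the blank must be 71 − 81 = -10.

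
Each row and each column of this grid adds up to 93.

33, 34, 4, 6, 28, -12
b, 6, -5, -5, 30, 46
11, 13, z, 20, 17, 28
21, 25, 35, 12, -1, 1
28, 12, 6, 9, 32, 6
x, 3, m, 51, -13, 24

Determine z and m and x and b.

The known cells in row 2 total 72, leaving 93 − 72 = 21 for the blank.
The known cells in column 1 total 114, leaving 93 − 114 = -21 for the blank.
The known cells in row 6 total 44, leaving 93 − 44 = 49 for the blank.
The known cells in row 3 total 89, leaving 93 − 89 = 4 for the blank.

z = 4, m = 49, x = -21, b = 21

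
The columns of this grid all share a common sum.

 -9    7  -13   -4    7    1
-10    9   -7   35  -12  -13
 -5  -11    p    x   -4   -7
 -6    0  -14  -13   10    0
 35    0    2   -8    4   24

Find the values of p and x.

The complete columns each total 5.
Column 3 is missing 5 − (-32) = 37 (since -13 − 7 − 14 + 2 = -32).
Column 4 is missing 5 − 10 = -5 (since -4 + 35 − 13 − 8 = 10).

p = 37, x = -5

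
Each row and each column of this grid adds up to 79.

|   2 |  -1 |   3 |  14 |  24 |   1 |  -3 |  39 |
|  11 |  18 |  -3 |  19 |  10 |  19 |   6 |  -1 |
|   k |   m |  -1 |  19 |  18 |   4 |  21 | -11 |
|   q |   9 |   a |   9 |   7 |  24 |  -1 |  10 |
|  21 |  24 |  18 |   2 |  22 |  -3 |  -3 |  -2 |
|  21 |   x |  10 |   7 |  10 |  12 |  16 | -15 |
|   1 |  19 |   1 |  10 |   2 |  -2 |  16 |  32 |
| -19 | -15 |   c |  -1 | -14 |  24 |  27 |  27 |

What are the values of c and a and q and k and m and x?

Row 6: 21 + 10 + 7 + 10 + 12 + 16 − 15 = 61, so its missing entry is 79 − 61 = 18.
Column 2: -1 + 18 + 9 + 24 + 18 + 19 − 15 = 72, so its missing entry is 79 − 72 = 7.
Row 3: 7 − 1 + 19 + 18 + 4 + 21 − 11 = 57, so its missing entry is 79 − 57 = 22.
Column 1: 2 + 11 + 22 + 21 + 21 + 1 − 19 = 59, so its missing entry is 79 − 59 = 20.
Row 8: -19 − 15 − 1 − 14 + 24 + 27 + 27 = 29, so its missing entry is 79 − 29 = 50.
Row 4: 20 + 9 + 9 + 7 + 24 − 1 + 10 = 78, so its missing entry is 79 − 78 = 1.

c = 50, a = 1, q = 20, k = 22, m = 7, x = 18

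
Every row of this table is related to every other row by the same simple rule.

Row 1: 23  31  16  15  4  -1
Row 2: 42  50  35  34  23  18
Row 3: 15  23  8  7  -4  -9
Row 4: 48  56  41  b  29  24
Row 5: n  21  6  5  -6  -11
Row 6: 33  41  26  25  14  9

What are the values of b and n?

b = 40, n = 13

The difference between any two rows is the same in every column — this is an addition table with the headers hidden.
Row 4 minus row 1 is 29 − 4 = 25, so its entry in column 4 is 15 + 25 = 40.
Row 5 minus row 1 is -6 − 4 = -10, so its entry in column 1 is 23 + (-10) = 13.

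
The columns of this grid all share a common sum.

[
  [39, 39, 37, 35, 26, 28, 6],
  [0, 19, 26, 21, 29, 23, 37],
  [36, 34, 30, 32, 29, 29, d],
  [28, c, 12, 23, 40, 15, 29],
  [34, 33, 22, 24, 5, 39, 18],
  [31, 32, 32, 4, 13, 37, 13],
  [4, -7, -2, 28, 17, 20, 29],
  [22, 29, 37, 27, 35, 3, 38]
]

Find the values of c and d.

c = 15, d = 24

Column 3 sums to 194 and so does column 4; that's the common total.
In column 2 the known cells total 179, leaving 194 − 179 = 15.
In column 7 the known cells total 170, leaving 194 − 170 = 24.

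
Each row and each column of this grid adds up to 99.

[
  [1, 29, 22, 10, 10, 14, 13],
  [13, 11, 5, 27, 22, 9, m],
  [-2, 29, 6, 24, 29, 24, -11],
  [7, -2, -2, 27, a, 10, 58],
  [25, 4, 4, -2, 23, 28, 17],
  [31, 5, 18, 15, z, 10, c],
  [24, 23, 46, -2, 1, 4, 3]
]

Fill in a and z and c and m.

The known cells in row 2 total 87, leaving 99 − 87 = 12 for the blank.
The known cells in column 7 total 92, leaving 99 − 92 = 7 for the blank.
The known cells in row 6 total 86, leaving 99 − 86 = 13 for the blank.
The known cells in row 4 total 98, leaving 99 − 98 = 1 for the blank.

a = 1, z = 13, c = 7, m = 12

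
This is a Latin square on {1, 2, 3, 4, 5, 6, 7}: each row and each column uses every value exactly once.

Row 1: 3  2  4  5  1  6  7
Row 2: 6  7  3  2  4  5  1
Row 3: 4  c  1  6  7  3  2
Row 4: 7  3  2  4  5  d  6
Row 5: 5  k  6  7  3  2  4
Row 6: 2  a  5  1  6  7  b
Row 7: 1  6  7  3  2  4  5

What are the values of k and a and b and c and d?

At (row 3, col 2): row 3 already has {1, 2, 3, 4, 6, 7}, so the value is 5.
Cell (6,7): column 7 already has {1, 2, 4, 5, 6, 7} → 3.
Cell (6,2): row 6 already has {1, 2, 3, 5, 6, 7} → 4.
At (row 5, col 2): row 5 already has {2, 3, 4, 5, 6, 7}, so the value is 1.
For row 4, column 6: row 4 already has {2, 3, 4, 5, 6, 7}; that leaves 1.

k = 1, a = 4, b = 3, c = 5, d = 1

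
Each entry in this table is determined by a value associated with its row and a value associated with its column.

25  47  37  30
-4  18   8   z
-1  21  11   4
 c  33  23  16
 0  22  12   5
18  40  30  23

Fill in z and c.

The difference between any two rows is the same in every column — this is an addition table with the headers hidden.
Row 2 minus row 1 is 18 − 47 = -29, so its entry in column 4 is 30 + (-29) = 1.
Row 4 minus row 1 is 33 − 47 = -14, so its entry in column 1 is 25 + (-14) = 11.

z = 1, c = 11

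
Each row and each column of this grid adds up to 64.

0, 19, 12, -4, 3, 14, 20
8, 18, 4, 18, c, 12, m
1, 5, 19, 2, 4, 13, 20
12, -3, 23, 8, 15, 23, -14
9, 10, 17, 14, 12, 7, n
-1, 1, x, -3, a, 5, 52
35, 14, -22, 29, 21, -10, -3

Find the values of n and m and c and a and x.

The known cells in row 5 total 69, leaving 64 − 69 = -5 for the blank.
The known cells in column 7 total 70, leaving 64 − 70 = -6 for the blank.
The known cells in row 2 total 54, leaving 64 − 54 = 10 for the blank.
The known cells in column 5 total 65, leaving 64 − 65 = -1 for the blank.
The known cells in row 6 total 53, leaving 64 − 53 = 11 for the blank.

n = -5, m = -6, c = 10, a = -1, x = 11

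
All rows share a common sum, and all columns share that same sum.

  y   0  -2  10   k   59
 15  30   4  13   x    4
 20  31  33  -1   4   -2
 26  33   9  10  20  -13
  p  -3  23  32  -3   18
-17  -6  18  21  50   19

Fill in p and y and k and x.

Rows 3 and 4 both sum to 85, so that's the common total.
Row 5 has -3 + 23 + 32 − 3 + 18 = 67; the blank must be 85 − 67 = 18.
Row 2 has 15 + 30 + 4 + 13 + 4 = 66; the blank must be 85 − 66 = 19.
Column 5 has 19 + 4 + 20 − 3 + 50 = 90; the blank must be 85 − 90 = -5.
Row 1 has 0 − 2 + 10 − 5 + 59 = 62; the blank must be 85 − 62 = 23.

p = 18, y = 23, k = -5, x = 19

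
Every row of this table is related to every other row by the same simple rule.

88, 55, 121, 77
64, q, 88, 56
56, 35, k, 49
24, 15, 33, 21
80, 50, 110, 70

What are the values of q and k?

q = 40, k = 77

Each row is a constant multiple of every other row — this is a multiplication table with the headers hidden.
Row 2 is 56/77 = 8/11 times row 1, so its entry in column 2 is 55 × 8/11 = 40.
Row 3 is 49/77 = 7/11 times row 1, so its entry in column 3 is 121 × 7/11 = 77.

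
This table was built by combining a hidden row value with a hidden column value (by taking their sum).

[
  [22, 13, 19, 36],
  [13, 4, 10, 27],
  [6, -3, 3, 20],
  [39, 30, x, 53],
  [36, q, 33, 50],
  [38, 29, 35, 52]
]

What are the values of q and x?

The difference between any two rows is the same in every column — this is an addition table with the headers hidden.
Row 5 minus row 1 is 50 − 36 = 14, so its entry in column 2 is 13 + 14 = 27.
Row 4 minus row 1 is 53 − 36 = 17, so its entry in column 3 is 19 + 17 = 36.

q = 27, x = 36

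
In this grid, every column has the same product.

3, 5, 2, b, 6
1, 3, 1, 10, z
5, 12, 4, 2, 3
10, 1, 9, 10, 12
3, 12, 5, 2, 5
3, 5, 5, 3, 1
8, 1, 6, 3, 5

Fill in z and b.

Columns 1 and 2 each multiply to 10800, so every column has product 10800.
Column 5: 6×3×12×5×1×5 = 5400, so the missing entry is 10800 ÷ 5400 = 2.
Column 4: 10×2×10×2×3×3 = 3600, so the missing entry is 10800 ÷ 3600 = 3.

z = 2, b = 3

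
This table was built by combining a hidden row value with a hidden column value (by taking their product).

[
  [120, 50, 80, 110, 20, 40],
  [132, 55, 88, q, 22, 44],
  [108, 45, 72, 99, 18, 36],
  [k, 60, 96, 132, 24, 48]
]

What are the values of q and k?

Each row is a constant multiple of every other row — this is a multiplication table with the headers hidden.
Row 2 is 88/80 = 11/10 times row 1, so its entry in column 4 is 110 × 11/10 = 121.
Row 4 is 96/80 = 6/5 times row 1, so its entry in column 1 is 120 × 6/5 = 144.

q = 121, k = 144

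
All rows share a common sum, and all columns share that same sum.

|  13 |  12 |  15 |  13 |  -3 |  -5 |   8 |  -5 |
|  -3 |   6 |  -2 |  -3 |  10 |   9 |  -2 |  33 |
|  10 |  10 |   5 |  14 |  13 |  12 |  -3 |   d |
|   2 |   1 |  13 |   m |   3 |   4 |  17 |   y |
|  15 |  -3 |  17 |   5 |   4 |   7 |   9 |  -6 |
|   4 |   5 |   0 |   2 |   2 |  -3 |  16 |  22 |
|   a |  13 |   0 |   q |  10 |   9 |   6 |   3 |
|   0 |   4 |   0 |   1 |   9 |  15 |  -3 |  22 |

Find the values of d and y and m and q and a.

d = -13, y = -8, m = 16, q = 0, a = 7

Rows 1 and 2 both sum to 48, so that's the common total.
Row 3: 10 + 10 + 5 + 14 + 13 + 12 − 3 = 61, so its missing entry is 48 − 61 = -13.
Column 8: -5 + 33 − 13 − 6 + 22 + 3 + 22 = 56, so its missing entry is 48 − 56 = -8.
Row 4: 2 + 1 + 13 + 3 + 4 + 17 − 8 = 32, so its missing entry is 48 − 32 = 16.
Column 1: 13 − 3 + 10 + 2 + 15 + 4 + 0 = 41, so its missing entry is 48 − 41 = 7.
Row 7: 7 + 13 + 0 + 10 + 9 + 6 + 3 = 48, so its missing entry is 48 − 48 = 0.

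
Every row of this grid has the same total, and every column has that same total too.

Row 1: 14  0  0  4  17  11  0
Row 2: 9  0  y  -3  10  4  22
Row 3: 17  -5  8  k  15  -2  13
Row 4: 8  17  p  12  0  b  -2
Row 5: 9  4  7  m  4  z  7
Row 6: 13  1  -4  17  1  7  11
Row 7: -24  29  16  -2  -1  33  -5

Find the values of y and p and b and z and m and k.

y = 4, p = 15, b = -4, z = -3, m = 18, k = 0

Rows 1 and 6 both sum to 46, so that's the common total.
Row 2 has 9 + 0 − 3 + 10 + 4 + 22 = 42; the blank must be 46 − 42 = 4.
Row 3 has 17 − 5 + 8 + 15 − 2 + 13 = 46; the blank must be 46 − 46 = 0.
Column 4 has 4 − 3 + 0 + 12 + 17 − 2 = 28; the blank must be 46 − 28 = 18.
Row 5 has 9 + 4 + 7 + 18 + 4 + 7 = 49; the blank must be 46 − 49 = -3.
Column 3 has 0 + 4 + 8 + 7 − 4 + 16 = 31; the blank must be 46 − 31 = 15.
Row 4 has 8 + 17 + 15 + 12 + 0 − 2 = 50; the blank must be 46 − 50 = -4.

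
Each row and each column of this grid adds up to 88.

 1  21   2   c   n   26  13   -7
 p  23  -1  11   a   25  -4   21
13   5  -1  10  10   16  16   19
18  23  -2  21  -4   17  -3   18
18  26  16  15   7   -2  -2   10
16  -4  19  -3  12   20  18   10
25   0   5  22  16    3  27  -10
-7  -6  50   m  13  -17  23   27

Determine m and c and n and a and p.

Row 8: -7 − 6 + 50 + 13 − 17 + 23 + 27 = 83, so its missing entry is 88 − 83 = 5.
Column 4: 11 + 10 + 21 + 15 − 3 + 22 + 5 = 81, so its missing entry is 88 − 81 = 7.
Row 1: 1 + 21 + 2 + 7 + 26 + 13 − 7 = 63, so its missing entry is 88 − 63 = 25.
Column 5: 25 + 10 − 4 + 7 + 12 + 16 + 13 = 79, so its missing entry is 88 − 79 = 9.
Row 2: 23 − 1 + 11 + 9 + 25 − 4 + 21 = 84, so its missing entry is 88 − 84 = 4.

m = 5, c = 7, n = 25, a = 9, p = 4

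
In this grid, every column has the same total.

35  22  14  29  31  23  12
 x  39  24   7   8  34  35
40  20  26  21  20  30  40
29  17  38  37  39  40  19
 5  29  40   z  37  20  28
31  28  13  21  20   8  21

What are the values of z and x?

z = 40, x = 15

Columns 2 and 3 both add up to 155, so every column sums to 155.
Column 4: 29 + 7 + 21 + 37 + 21 = 115, so the missing entry is 155 − 115 = 40.
Column 1: 35 + 40 + 29 + 5 + 31 = 140, so the missing entry is 155 − 140 = 15.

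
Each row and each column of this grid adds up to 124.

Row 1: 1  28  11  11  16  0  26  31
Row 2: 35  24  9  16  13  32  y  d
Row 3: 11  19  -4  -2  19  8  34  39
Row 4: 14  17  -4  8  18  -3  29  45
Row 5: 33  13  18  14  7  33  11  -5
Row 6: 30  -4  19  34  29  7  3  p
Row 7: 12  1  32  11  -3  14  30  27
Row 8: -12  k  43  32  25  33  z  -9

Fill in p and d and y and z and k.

p = 6, d = -10, y = 5, z = -14, k = 26

Column 2: 28 + 24 + 19 + 17 + 13 − 4 + 1 = 98, so its missing entry is 124 − 98 = 26.
Row 6: 30 − 4 + 19 + 34 + 29 + 7 + 3 = 118, so its missing entry is 124 − 118 = 6.
Column 8: 31 + 39 + 45 − 5 + 6 + 27 − 9 = 134, so its missing entry is 124 − 134 = -10.
Row 8: -12 + 26 + 43 + 32 + 25 + 33 − 9 = 138, so its missing entry is 124 − 138 = -14.
Row 2: 35 + 24 + 9 + 16 + 13 + 32 − 10 = 119, so its missing entry is 124 − 119 = 5.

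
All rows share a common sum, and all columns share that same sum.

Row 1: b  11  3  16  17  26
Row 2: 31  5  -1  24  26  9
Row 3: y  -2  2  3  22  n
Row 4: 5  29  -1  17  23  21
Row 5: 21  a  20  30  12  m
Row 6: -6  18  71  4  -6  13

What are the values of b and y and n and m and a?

b = 21, y = 22, n = 47, m = -22, a = 33

Rows 2 and 4 both sum to 94, so that's the common total.
Row 1: 11 + 3 + 16 + 17 + 26 = 73, so its missing entry is 94 − 73 = 21.
Column 1: 21 + 31 + 5 + 21 − 6 = 72, so its missing entry is 94 − 72 = 22.
Row 3: 22 − 2 + 2 + 3 + 22 = 47, so its missing entry is 94 − 47 = 47.
Column 6: 26 + 9 + 47 + 21 + 13 = 116, so its missing entry is 94 − 116 = -22.
Row 5: 21 + 20 + 30 + 12 − 22 = 61, so its missing entry is 94 − 61 = 33.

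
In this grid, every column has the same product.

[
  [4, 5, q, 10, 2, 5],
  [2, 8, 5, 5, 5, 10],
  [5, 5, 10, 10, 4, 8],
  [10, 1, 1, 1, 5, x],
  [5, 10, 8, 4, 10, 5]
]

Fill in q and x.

Columns 2 and 5 each multiply to 2000, so every column has product 2000.
Column 3: 5×10×1×8 = 400, so the missing entry is 2000 ÷ 400 = 5.
Column 6: 5×10×8×5 = 2000, so the missing entry is 2000 ÷ 2000 = 1.

q = 5, x = 1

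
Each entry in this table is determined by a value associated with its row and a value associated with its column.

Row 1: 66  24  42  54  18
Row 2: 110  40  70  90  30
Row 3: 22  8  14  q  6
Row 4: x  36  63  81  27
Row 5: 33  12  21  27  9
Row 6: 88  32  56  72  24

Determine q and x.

q = 18, x = 99

Each row is a constant multiple of every other row — this is a multiplication table with the headers hidden.
Row 3 is 8/24 = 1/3 times row 1, so its entry in column 4 is 54 × 1/3 = 18.
Row 4 is 36/24 = 3/2 times row 1, so its entry in column 1 is 66 × 3/2 = 99.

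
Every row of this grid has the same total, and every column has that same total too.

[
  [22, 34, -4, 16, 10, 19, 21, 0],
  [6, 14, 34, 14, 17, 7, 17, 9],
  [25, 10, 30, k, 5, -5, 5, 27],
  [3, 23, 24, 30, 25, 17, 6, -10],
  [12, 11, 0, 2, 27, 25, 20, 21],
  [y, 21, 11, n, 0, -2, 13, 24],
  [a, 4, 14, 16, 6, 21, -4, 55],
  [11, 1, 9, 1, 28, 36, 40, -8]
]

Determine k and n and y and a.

k = 21, n = 18, y = 33, a = 6

Rows 1 and 2 both sum to 118, so that's the common total.
Row 3: 25 + 10 + 30 + 5 − 5 + 5 + 27 = 97, so its missing entry is 118 − 97 = 21.
Column 4: 16 + 14 + 21 + 30 + 2 + 16 + 1 = 100, so its missing entry is 118 − 100 = 18.
Row 6: 21 + 11 + 18 + 0 − 2 + 13 + 24 = 85, so its missing entry is 118 − 85 = 33.
Row 7: 4 + 14 + 16 + 6 + 21 − 4 + 55 = 112, so its missing entry is 118 − 112 = 6.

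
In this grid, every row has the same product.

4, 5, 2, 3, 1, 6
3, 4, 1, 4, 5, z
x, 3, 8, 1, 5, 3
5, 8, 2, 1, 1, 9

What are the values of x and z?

x = 2, z = 3

Rows 1 and 4 each multiply to 720, so every row has product 720.
Row 3: 3×8×1×5×3 = 360, so the missing entry is 720 ÷ 360 = 2.
Row 2: 3×4×1×4×5 = 240, so the missing entry is 720 ÷ 240 = 3.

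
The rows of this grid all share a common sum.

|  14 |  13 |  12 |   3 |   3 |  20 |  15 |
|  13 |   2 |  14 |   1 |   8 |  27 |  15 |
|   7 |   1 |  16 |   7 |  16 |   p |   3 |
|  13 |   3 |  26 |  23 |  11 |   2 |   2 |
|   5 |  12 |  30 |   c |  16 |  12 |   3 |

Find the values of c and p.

Rows 2 and 4 both add up to 80, so every row sums to 80.
Row 5: 5 + 12 + 30 + 16 + 12 + 3 = 78, so the missing entry is 80 − 78 = 2.
Row 3: 7 + 1 + 16 + 7 + 16 + 3 = 50, so the missing entry is 80 − 50 = 30.

c = 2, p = 30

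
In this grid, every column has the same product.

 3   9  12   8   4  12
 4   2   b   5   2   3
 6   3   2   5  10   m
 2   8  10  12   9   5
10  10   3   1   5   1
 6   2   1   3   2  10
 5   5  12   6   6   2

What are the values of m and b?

m = 12, b = 5

Columns 2 and 4 each multiply to 43200, so every column has product 43200.
Column 6: 12×3×5×1×10×2 = 3600, so the missing entry is 43200 ÷ 3600 = 12.
Column 3: 12×2×10×3×1×12 = 8640, so the missing entry is 43200 ÷ 8640 = 5.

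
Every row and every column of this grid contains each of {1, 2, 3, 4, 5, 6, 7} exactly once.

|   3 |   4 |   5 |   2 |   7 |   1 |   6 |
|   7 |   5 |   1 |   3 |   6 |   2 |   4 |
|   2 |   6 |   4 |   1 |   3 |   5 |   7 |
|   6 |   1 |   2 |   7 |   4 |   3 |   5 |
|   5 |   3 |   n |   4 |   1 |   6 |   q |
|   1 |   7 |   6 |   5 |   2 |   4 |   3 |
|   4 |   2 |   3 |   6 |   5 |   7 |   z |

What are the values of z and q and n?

At (row 7, col 7): row 7 already has {2, 3, 4, 5, 6, 7}, so the value is 1.
For row 5, column 7: column 7 already has {1, 3, 4, 5, 6, 7}; that leaves 2.
For row 5, column 3: row 5 already has {1, 2, 3, 4, 5, 6}; that leaves 7.

z = 1, q = 2, n = 7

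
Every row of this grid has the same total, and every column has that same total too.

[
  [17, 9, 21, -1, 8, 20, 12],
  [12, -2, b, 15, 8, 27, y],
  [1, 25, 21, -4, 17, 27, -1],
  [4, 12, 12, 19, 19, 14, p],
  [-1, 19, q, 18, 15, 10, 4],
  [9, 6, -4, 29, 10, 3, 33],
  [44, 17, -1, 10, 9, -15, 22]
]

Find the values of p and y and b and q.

Rows 1 and 3 both sum to 86, so that's the common total.
Row 5: -1 + 19 + 18 + 15 + 10 + 4 = 65, so its missing entry is 86 − 65 = 21.
Column 3: 21 + 21 + 12 + 21 − 4 − 1 = 70, so its missing entry is 86 − 70 = 16.
Row 2: 12 − 2 + 16 + 15 + 8 + 27 = 76, so its missing entry is 86 − 76 = 10.
Row 4: 4 + 12 + 12 + 19 + 19 + 14 = 80, so its missing entry is 86 − 80 = 6.

p = 6, y = 10, b = 16, q = 21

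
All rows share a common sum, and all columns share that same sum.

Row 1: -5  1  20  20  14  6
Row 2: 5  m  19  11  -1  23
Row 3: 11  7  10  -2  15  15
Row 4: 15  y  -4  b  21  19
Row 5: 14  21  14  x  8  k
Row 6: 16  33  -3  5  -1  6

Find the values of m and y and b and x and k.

m = -1, y = -5, b = 10, x = 12, k = -13

Rows 1 and 3 both sum to 56, so that's the common total.
Row 2 has 5 + 19 + 11 − 1 + 23 = 57; the blank must be 56 − 57 = -1.
Column 2 has 1 − 1 + 7 + 21 + 33 = 61; the blank must be 56 − 61 = -5.
Column 6 has 6 + 23 + 15 + 19 + 6 = 69; the blank must be 56 − 69 = -13.
Row 5 has 14 + 21 + 14 + 8 − 13 = 44; the blank must be 56 − 44 = 12.
Row 4 has 15 − 5 − 4 + 21 + 19 = 46; the blank must be 56 − 46 = 10.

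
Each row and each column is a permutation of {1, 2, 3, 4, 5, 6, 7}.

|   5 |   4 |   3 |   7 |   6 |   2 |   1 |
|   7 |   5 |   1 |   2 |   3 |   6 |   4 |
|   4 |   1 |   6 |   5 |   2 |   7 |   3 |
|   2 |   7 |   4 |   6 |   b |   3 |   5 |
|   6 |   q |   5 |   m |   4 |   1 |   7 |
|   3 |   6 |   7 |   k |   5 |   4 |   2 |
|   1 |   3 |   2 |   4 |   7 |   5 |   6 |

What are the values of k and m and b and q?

Cell (6,4): row 6 already has {2, 3, 4, 5, 6, 7} → 1.
Cell (5,2): column 2 already has {1, 3, 4, 5, 6, 7} → 2.
For row 4, column 5: row 4 already has {2, 3, 4, 5, 6, 7}; that leaves 1.
For row 5, column 4: row 5 already has {1, 2, 4, 5, 6, 7}; that leaves 3.

k = 1, m = 3, b = 1, q = 2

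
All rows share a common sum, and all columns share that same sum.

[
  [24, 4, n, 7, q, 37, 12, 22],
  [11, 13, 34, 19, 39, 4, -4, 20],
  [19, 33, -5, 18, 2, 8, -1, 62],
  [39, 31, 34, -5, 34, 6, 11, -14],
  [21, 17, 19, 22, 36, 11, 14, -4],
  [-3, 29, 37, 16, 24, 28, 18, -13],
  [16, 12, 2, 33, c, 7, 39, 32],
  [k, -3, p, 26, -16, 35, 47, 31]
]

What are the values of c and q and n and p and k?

Rows 2 and 3 both sum to 136, so that's the common total.
The known cells in column 1 total 127, leaving 136 − 127 = 9 for the blank.
The known cells in row 7 total 141, leaving 136 − 141 = -5 for the blank.
The known cells in column 5 total 114, leaving 136 − 114 = 22 for the blank.
The known cells in row 1 total 128, leaving 136 − 128 = 8 for the blank.
The known cells in row 8 total 129, leaving 136 − 129 = 7 for the blank.

c = -5, q = 22, n = 8, p = 7, k = 9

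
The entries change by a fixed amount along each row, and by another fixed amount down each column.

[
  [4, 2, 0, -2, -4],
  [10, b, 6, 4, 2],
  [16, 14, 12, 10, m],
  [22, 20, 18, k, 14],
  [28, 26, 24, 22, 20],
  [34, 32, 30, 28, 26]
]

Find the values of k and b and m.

Along each row the entries change by -2 per step; down each column they change by 6.
Row 4: from 22 at column 1, stepping by -2 to column 4 gives 16.
Row 2: from 10 at column 1, stepping by -2 to column 2 gives 8.
Row 3: from 16 at column 1, stepping by -2 to column 5 gives 8.

k = 16, b = 8, m = 8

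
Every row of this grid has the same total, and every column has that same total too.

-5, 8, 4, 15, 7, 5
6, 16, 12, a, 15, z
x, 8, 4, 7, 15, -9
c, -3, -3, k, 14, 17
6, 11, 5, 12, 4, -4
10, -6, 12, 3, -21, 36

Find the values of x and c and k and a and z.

x = 9, c = 8, k = 1, a = -4, z = -11

Rows 1 and 5 both sum to 34, so that's the common total.
Column 6: 5 − 9 + 17 − 4 + 36 = 45, so its missing entry is 34 − 45 = -11.
Row 3: 8 + 4 + 7 + 15 − 9 = 25, so its missing entry is 34 − 25 = 9.
Column 1: -5 + 6 + 9 + 6 + 10 = 26, so its missing entry is 34 − 26 = 8.
Row 4: 8 − 3 − 3 + 14 + 17 = 33, so its missing entry is 34 − 33 = 1.
Row 2: 6 + 16 + 12 + 15 − 11 = 38, so its missing entry is 34 − 38 = -4.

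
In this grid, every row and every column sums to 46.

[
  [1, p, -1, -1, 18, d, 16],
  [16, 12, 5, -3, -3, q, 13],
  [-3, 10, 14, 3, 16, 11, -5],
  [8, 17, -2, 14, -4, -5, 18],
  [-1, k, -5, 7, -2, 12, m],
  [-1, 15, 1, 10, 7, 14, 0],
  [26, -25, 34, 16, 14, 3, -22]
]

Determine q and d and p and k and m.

Row 2: 16 + 12 + 5 − 3 − 3 + 13 = 40, so its missing entry is 46 − 40 = 6.
Column 7: 16 + 13 − 5 + 18 + 0 − 22 = 20, so its missing entry is 46 − 20 = 26.
Column 6: 6 + 11 − 5 + 12 + 14 + 3 = 41, so its missing entry is 46 − 41 = 5.
Row 1: 1 − 1 − 1 + 18 + 5 + 16 = 38, so its missing entry is 46 − 38 = 8.
Row 5: -1 − 5 + 7 − 2 + 12 + 26 = 37, so its missing entry is 46 − 37 = 9.

q = 6, d = 5, p = 8, k = 9, m = 26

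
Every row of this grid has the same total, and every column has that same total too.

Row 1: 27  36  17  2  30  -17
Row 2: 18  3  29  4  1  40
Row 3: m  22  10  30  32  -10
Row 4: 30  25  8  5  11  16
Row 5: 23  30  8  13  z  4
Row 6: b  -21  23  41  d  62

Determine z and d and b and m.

z = 17, d = 4, b = -14, m = 11

Rows 1 and 2 both sum to 95, so that's the common total.
Row 5: 23 + 30 + 8 + 13 + 4 = 78, so its missing entry is 95 − 78 = 17.
Column 5: 30 + 1 + 32 + 11 + 17 = 91, so its missing entry is 95 − 91 = 4.
Row 6: -21 + 23 + 41 + 4 + 62 = 109, so its missing entry is 95 − 109 = -14.
Row 3: 22 + 10 + 30 + 32 − 10 = 84, so its missing entry is 95 − 84 = 11.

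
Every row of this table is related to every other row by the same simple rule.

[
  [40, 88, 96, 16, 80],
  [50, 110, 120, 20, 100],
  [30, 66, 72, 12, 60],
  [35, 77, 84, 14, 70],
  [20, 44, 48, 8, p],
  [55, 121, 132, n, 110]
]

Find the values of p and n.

Each row is a constant multiple of every other row — this is a multiplication table with the headers hidden.
Row 5 is 48/96 = 1/2 times row 1, so its entry in column 5 is 80 × 1/2 = 40.
Row 6 is 132/96 = 11/8 times row 1, so its entry in column 4 is 16 × 11/8 = 22.

p = 40, n = 22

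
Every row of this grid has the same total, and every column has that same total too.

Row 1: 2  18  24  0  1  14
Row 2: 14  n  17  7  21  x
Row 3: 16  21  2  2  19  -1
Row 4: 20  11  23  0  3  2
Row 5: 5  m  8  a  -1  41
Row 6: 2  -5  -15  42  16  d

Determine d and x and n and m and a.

d = 19, x = -16, n = 16, m = -2, a = 8

Rows 1 and 3 both sum to 59, so that's the common total.
Row 6 has 2 − 5 − 15 + 42 + 16 = 40; the blank must be 59 − 40 = 19.
Column 4 has 0 + 7 + 2 + 0 + 42 = 51; the blank must be 59 − 51 = 8.
Column 6 has 14 − 1 + 2 + 41 + 19 = 75; the blank must be 59 − 75 = -16.
Row 2 has 14 + 17 + 7 + 21 − 16 = 43; the blank must be 59 − 43 = 16.
Row 5 has 5 + 8 + 8 − 1 + 41 = 61; the blank must be 59 − 61 = -2.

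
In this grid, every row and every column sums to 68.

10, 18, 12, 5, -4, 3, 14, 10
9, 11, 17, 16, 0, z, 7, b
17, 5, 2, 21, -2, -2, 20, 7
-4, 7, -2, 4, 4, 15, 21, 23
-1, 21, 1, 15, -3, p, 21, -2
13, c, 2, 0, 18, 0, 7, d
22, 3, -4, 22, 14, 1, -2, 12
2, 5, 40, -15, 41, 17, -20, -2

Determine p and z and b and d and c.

Column 2 has 18 + 11 + 5 + 7 + 21 + 3 + 5 = 70; the blank must be 68 − 70 = -2.
Row 6 has 13 − 2 + 2 + 0 + 18 + 0 + 7 = 38; the blank must be 68 − 38 = 30.
Row 5 has -1 + 21 + 1 + 15 − 3 + 21 − 2 = 52; the blank must be 68 − 52 = 16.
Column 6 has 3 − 2 + 15 + 16 + 0 + 1 + 17 = 50; the blank must be 68 − 50 = 18.
Row 2 has 9 + 11 + 17 + 16 + 0 + 18 + 7 = 78; the blank must be 68 − 78 = -10.

p = 16, z = 18, b = -10, d = 30, c = -2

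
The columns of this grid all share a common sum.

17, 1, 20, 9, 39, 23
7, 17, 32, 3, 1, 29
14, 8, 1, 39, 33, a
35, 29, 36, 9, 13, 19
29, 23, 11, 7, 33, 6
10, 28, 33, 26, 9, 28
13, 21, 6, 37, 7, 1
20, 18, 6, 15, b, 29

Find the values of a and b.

Column 2 sums to 145 and so does column 3; that's the common total.
In column 6 the known cells total 135, leaving 145 − 135 = 10.
In column 5 the known cells total 135, leaving 145 − 135 = 10.

a = 10, b = 10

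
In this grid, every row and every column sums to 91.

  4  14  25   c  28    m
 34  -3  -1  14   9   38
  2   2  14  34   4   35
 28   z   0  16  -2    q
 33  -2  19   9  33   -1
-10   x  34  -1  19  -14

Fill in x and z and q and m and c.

Column 4: 14 + 34 + 16 + 9 − 1 = 72, so its missing entry is 91 − 72 = 19.
Row 6: -10 + 34 − 1 + 19 − 14 = 28, so its missing entry is 91 − 28 = 63.
Column 2: 14 − 3 + 2 − 2 + 63 = 74, so its missing entry is 91 − 74 = 17.
Row 1: 4 + 14 + 25 + 19 + 28 = 90, so its missing entry is 91 − 90 = 1.
Row 4: 28 + 17 + 0 + 16 − 2 = 59, so its missing entry is 91 − 59 = 32.

x = 63, z = 17, q = 32, m = 1, c = 19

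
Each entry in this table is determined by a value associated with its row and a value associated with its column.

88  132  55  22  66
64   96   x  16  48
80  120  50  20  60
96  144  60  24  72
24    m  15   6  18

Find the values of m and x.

Each row is a constant multiple of every other row — this is a multiplication table with the headers hidden.
Row 5 is 6/22 = 3/11 times row 1, so its entry in column 2 is 132 × 3/11 = 36.
Row 2 is 16/22 = 8/11 times row 1, so its entry in column 3 is 55 × 8/11 = 40.

m = 36, x = 40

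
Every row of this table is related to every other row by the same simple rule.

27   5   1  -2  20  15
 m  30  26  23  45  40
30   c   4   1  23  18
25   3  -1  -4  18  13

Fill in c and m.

The difference between any two rows is the same in every column — this is an addition table with the headers hidden.
Row 3 minus row 1 is 18 − 15 = 3, so its entry in column 2 is 5 + 3 = 8.
Row 2 minus row 1 is 40 − 15 = 25, so its entry in column 1 is 27 + 25 = 52.

c = 8, m = 52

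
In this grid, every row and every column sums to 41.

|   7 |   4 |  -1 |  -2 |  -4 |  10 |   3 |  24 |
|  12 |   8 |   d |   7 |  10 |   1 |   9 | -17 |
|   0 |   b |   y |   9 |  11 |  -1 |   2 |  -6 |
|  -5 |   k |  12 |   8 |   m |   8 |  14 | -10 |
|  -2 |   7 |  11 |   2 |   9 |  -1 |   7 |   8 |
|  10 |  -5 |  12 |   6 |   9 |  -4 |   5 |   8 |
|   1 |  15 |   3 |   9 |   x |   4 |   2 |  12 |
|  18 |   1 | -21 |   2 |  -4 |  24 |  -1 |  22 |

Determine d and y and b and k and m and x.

Row 2: 12 + 8 + 7 + 10 + 1 + 9 − 17 = 30, so its missing entry is 41 − 30 = 11.
Row 7: 1 + 15 + 3 + 9 + 4 + 2 + 12 = 46, so its missing entry is 41 − 46 = -5.
Column 5: -4 + 10 + 11 + 9 + 9 − 5 − 4 = 26, so its missing entry is 41 − 26 = 15.
Row 4: -5 + 12 + 8 + 15 + 8 + 14 − 10 = 42, so its missing entry is 41 − 42 = -1.
Column 2: 4 + 8 − 1 + 7 − 5 + 15 + 1 = 29, so its missing entry is 41 − 29 = 12.
Row 3: 0 + 12 + 9 + 11 − 1 + 2 − 6 = 27, so its missing entry is 41 − 27 = 14.

d = 11, y = 14, b = 12, k = -1, m = 15, x = -5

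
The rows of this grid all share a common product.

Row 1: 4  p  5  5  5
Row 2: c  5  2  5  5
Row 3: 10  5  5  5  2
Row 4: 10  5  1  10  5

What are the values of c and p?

c = 10, p = 5

Rows 3 and 4 each multiply to 2500, so every row has product 2500.
Row 2: 5×2×5×5 = 250, so the missing entry is 2500 ÷ 250 = 10.
Row 1: 4×5×5×5 = 500, so the missing entry is 2500 ÷ 500 = 5.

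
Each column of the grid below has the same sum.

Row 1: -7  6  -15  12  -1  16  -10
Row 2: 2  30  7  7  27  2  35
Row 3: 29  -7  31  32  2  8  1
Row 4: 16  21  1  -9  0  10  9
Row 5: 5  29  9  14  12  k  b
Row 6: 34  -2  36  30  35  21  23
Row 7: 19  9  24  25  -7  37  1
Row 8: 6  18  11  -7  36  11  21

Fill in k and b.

k = -1, b = 24

Column 3 sums to 104 and so does column 4; that's the common total.
In column 6 the known cells total 105, leaving 104 − 105 = -1.
In column 7 the known cells total 80, leaving 104 − 80 = 24.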